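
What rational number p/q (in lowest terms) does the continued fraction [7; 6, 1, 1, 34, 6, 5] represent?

Start with 5.
6 + 1/(5/1) = 6 + 1/5 = 31/5
34 + 1/(31/5) = 34 + 5/31 = 1059/31
1 + 1/(1059/31) = 1 + 31/1059 = 1090/1059
1 + 1/(1090/1059) = 1 + 1059/1090 = 2149/1090
6 + 1/(2149/1090) = 6 + 1090/2149 = 13984/2149
7 + 1/(13984/2149) = 7 + 2149/13984 = 100037/13984

100037/13984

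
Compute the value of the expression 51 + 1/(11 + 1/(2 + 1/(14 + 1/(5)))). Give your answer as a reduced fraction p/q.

a_0 = 51: 51/1
a_1 = 11: 562/11
a_2 = 2: 1175/23
a_3 = 14: 17012/333
a_4 = 5: 86235/1688

86235/1688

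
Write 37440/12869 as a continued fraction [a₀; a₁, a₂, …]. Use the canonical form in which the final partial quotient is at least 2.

[2; 1, 10, 36, 2, 7, 2]

Run the Euclidean algorithm, recording each quotient:
⌊37440/12869⌋ = 2, remainder 11702
⌊12869/11702⌋ = 1, remainder 1167
⌊11702/1167⌋ = 10, remainder 32
⌊1167/32⌋ = 36, remainder 15
⌊32/15⌋ = 2, remainder 2
⌊15/2⌋ = 7, remainder 1
⌊2/1⌋ = 2, remainder 0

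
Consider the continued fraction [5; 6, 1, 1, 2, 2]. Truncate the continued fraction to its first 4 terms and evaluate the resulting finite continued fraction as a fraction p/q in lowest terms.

67/13

Start with 1.
1 + 1/(1/1) = 1 + 1/1 = 2/1
6 + 1/(2/1) = 6 + 1/2 = 13/2
5 + 1/(13/2) = 5 + 2/13 = 67/13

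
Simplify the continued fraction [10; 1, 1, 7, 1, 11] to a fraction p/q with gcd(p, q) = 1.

2127/202

Start with 11.
1 + 1/(11/1) = 1 + 1/11 = 12/11
7 + 1/(12/11) = 7 + 11/12 = 95/12
1 + 1/(95/12) = 1 + 12/95 = 107/95
1 + 1/(107/95) = 1 + 95/107 = 202/107
10 + 1/(202/107) = 10 + 107/202 = 2127/202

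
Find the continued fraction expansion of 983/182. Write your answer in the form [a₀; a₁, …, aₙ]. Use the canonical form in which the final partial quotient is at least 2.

983 ÷ 182 → quotient 5, remainder 73
182 ÷ 73 → quotient 2, remainder 36
73 ÷ 36 → quotient 2, remainder 1
36 ÷ 1 → quotient 36, remainder 0

[5; 2, 2, 36]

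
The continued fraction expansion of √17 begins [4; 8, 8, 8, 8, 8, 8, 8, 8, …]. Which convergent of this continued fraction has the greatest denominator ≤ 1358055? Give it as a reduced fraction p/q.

a_0 = 4: 4/1  (≤ bound)
a_1 = 8: 33/8  (≤ bound)
a_2 = 8: 268/65  (≤ bound)
a_3 = 8: 2177/528  (≤ bound)
a_4 = 8: 17684/4289  (≤ bound)
a_5 = 8: 143649/34840  (≤ bound)
a_6 = 8: 1166876/283009  (≤ bound)
a_7 = 8: 9478657/2298912  (> 1358055, stop)

1166876/283009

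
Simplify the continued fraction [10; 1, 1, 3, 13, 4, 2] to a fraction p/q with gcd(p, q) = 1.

8995/851

Use the convergent recurrence hₖ = aₖ·hₖ₋₁ + hₖ₋₂ (and likewise for the denominators kₖ):
a_0 = 10: 10/1
a_1 = 1: 11/1
a_2 = 1: 21/2
a_3 = 3: 74/7
a_4 = 13: 983/93
a_5 = 4: 4006/379
a_6 = 2: 8995/851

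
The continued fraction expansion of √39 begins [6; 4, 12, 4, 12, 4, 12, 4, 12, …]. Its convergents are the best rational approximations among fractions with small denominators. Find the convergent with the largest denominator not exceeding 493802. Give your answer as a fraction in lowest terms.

List convergents until the denominator exceeds the bound:
a_0 = 6: 6/1  (≤ bound)
a_1 = 4: 25/4  (≤ bound)
a_2 = 12: 306/49  (≤ bound)
a_3 = 4: 1249/200  (≤ bound)
a_4 = 12: 15294/2449  (≤ bound)
a_5 = 4: 62425/9996  (≤ bound)
a_6 = 12: 764394/122401  (≤ bound)
a_7 = 4: 3120001/499600  (> 493802, stop)

764394/122401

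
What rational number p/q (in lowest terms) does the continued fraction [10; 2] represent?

21/2

a_0 = 10: 10/1
a_1 = 2: 21/2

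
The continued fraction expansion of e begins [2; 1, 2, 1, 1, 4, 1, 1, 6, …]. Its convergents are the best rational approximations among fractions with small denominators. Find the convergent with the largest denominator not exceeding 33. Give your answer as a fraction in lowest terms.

a_0 = 2: 2/1  (≤ bound)
a_1 = 1: 3/1  (≤ bound)
a_2 = 2: 8/3  (≤ bound)
a_3 = 1: 11/4  (≤ bound)
a_4 = 1: 19/7  (≤ bound)
a_5 = 4: 87/32  (≤ bound)
a_6 = 1: 106/39  (> 33, stop)

87/32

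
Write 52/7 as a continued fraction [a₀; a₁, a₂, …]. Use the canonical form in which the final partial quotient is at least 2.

[7; 2, 3]

52 ÷ 7 → quotient 7, remainder 3
7 ÷ 3 → quotient 2, remainder 1
3 ÷ 1 → quotient 3, remainder 0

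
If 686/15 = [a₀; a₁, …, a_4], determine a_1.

686 ÷ 15 → quotient 45, remainder 11
15 ÷ 11 → quotient 1, remainder 4

1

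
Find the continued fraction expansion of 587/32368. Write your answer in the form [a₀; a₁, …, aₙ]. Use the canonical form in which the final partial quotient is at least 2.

[0; 55, 7, 13, 1, 5]

Run the Euclidean algorithm, recording each quotient:
587 ÷ 32368 → quotient 0, remainder 587
32368 ÷ 587 → quotient 55, remainder 83
587 ÷ 83 → quotient 7, remainder 6
83 ÷ 6 → quotient 13, remainder 5
6 ÷ 5 → quotient 1, remainder 1
5 ÷ 1 → quotient 5, remainder 0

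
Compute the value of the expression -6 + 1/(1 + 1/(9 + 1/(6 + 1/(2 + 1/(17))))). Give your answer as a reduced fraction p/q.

Start with 17.
2 + 1/(17/1) = 2 + 1/17 = 35/17
6 + 1/(35/17) = 6 + 17/35 = 227/35
9 + 1/(227/35) = 9 + 35/227 = 2078/227
1 + 1/(2078/227) = 1 + 227/2078 = 2305/2078
-6 + 1/(2305/2078) = -6 + 2078/2305 = -11752/2305

-11752/2305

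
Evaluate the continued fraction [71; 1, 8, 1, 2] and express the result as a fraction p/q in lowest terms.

2085/29

Starting at the tail and folding back:
Start with 2.
1 + 1/(2/1) = 1 + 1/2 = 3/2
8 + 1/(3/2) = 8 + 2/3 = 26/3
1 + 1/(26/3) = 1 + 3/26 = 29/26
71 + 1/(29/26) = 71 + 26/29 = 2085/29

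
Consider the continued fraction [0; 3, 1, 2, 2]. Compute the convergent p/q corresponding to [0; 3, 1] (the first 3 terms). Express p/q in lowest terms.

1/4

Build up convergents one term at a time:
a_0 = 0: 0/1
a_1 = 3: 1/3
a_2 = 1: 1/4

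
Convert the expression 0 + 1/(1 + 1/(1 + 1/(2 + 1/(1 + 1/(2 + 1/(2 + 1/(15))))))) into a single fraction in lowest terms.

401/694

Start with 15.
2 + 1/(15/1) = 2 + 1/15 = 31/15
2 + 1/(31/15) = 2 + 15/31 = 77/31
1 + 1/(77/31) = 1 + 31/77 = 108/77
2 + 1/(108/77) = 2 + 77/108 = 293/108
1 + 1/(293/108) = 1 + 108/293 = 401/293
1 + 1/(401/293) = 1 + 293/401 = 694/401
0 + 1/(694/401) = 0 + 401/694 = 401/694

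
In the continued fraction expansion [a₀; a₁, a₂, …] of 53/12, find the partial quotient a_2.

2

53 ÷ 12 → quotient 4, remainder 5
12 ÷ 5 → quotient 2, remainder 2
5 ÷ 2 → quotient 2, remainder 1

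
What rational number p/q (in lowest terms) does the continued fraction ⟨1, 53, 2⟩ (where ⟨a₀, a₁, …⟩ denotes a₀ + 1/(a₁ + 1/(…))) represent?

109/107

a_0 = 1: 1/1
a_1 = 53: 54/53
a_2 = 2: 109/107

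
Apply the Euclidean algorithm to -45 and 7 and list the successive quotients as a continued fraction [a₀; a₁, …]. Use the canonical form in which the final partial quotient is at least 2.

[-7; 1, 1, 3]

⌊-45/7⌋ = -7, remainder 4
⌊7/4⌋ = 1, remainder 3
⌊4/3⌋ = 1, remainder 1
⌊3/1⌋ = 3, remainder 0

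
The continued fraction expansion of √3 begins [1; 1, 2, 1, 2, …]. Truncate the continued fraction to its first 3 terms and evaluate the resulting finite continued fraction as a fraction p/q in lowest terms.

a_0 = 1: 1/1
a_1 = 1: 2/1
a_2 = 2: 5/3

5/3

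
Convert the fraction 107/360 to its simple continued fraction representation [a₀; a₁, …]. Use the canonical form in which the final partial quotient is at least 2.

⌊107/360⌋ = 0, remainder 107
⌊360/107⌋ = 3, remainder 39
⌊107/39⌋ = 2, remainder 29
⌊39/29⌋ = 1, remainder 10
⌊29/10⌋ = 2, remainder 9
⌊10/9⌋ = 1, remainder 1
⌊9/1⌋ = 9, remainder 0

[0; 3, 2, 1, 2, 1, 9]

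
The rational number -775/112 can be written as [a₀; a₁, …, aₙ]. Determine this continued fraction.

-775 = -7·112 + 9, so a_0 = -7
112 = 12·9 + 4, so a_1 = 12
9 = 2·4 + 1, so a_2 = 2
4 = 4·1 + 0, so a_3 = 4

[-7; 12, 2, 4]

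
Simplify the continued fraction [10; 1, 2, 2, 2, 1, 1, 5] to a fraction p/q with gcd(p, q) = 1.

2452/229

Compute successive convergents:
a_0 = 10: 10/1
a_1 = 1: 11/1
a_2 = 2: 32/3
a_3 = 2: 75/7
a_4 = 2: 182/17
a_5 = 1: 257/24
a_6 = 1: 439/41
a_7 = 5: 2452/229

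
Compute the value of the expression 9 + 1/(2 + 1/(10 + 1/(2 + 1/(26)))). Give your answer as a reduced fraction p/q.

11041/1165

a_0 = 9: 9/1
a_1 = 2: 19/2
a_2 = 10: 199/21
a_3 = 2: 417/44
a_4 = 26: 11041/1165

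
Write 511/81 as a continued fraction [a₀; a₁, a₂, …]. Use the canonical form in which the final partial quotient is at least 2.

[6; 3, 4, 6]

Repeatedly divide and take the remainder:
⌊511/81⌋ = 6, remainder 25
⌊81/25⌋ = 3, remainder 6
⌊25/6⌋ = 4, remainder 1
⌊6/1⌋ = 6, remainder 0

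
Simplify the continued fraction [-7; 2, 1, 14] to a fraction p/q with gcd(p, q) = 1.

-293/44

a_0 = -7: -7/1
a_1 = 2: -13/2
a_2 = 1: -20/3
a_3 = 14: -293/44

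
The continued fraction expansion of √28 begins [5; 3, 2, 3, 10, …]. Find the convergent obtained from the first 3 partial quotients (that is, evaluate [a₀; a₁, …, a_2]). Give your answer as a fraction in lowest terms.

Starting at the tail and folding back:
Start with 2.
3 + 1/(2/1) = 3 + 1/2 = 7/2
5 + 1/(7/2) = 5 + 2/7 = 37/7

37/7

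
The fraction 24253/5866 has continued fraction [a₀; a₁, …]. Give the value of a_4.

⌊24253/5866⌋ = 4, remainder 789
⌊5866/789⌋ = 7, remainder 343
⌊789/343⌋ = 2, remainder 103
⌊343/103⌋ = 3, remainder 34
⌊103/34⌋ = 3, remainder 1

3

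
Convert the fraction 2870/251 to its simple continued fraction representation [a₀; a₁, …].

Run the Euclidean algorithm, recording each quotient:
⌊2870/251⌋ = 11, remainder 109
⌊251/109⌋ = 2, remainder 33
⌊109/33⌋ = 3, remainder 10
⌊33/10⌋ = 3, remainder 3
⌊10/3⌋ = 3, remainder 1
⌊3/1⌋ = 3, remainder 0

[11; 2, 3, 3, 3, 3]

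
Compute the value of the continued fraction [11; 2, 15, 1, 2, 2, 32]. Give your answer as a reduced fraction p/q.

a_0 = 11: 11/1
a_1 = 2: 23/2
a_2 = 15: 356/31
a_3 = 1: 379/33
a_4 = 2: 1114/97
a_5 = 2: 2607/227
a_6 = 32: 84538/7361

84538/7361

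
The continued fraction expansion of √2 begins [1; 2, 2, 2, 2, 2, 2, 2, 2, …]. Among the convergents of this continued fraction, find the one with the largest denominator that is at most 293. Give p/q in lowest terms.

239/169

a_0 = 1: 1/1  (≤ bound)
a_1 = 2: 3/2  (≤ bound)
a_2 = 2: 7/5  (≤ bound)
a_3 = 2: 17/12  (≤ bound)
a_4 = 2: 41/29  (≤ bound)
a_5 = 2: 99/70  (≤ bound)
a_6 = 2: 239/169  (≤ bound)
a_7 = 2: 577/408  (> 293, stop)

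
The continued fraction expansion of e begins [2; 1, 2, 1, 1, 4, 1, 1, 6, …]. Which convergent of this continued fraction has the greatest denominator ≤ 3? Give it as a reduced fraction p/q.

List convergents until the denominator exceeds the bound:
a_0 = 2: 2/1  (≤ bound)
a_1 = 1: 3/1  (≤ bound)
a_2 = 2: 8/3  (≤ bound)
a_3 = 1: 11/4  (> 3, stop)

8/3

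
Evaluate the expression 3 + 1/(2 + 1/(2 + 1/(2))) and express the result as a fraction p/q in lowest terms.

41/12

a_0 = 3: 3/1
a_1 = 2: 7/2
a_2 = 2: 17/5
a_3 = 2: 41/12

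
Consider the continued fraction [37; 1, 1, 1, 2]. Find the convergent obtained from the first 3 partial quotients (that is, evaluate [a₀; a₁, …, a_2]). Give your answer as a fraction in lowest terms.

a_0 = 37: 37/1
a_1 = 1: 38/1
a_2 = 1: 75/2

75/2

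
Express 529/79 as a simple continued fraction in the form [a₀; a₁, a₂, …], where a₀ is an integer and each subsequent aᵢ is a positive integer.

Run the Euclidean algorithm, recording each quotient:
529 ÷ 79 → quotient 6, remainder 55
79 ÷ 55 → quotient 1, remainder 24
55 ÷ 24 → quotient 2, remainder 7
24 ÷ 7 → quotient 3, remainder 3
7 ÷ 3 → quotient 2, remainder 1
3 ÷ 1 → quotient 3, remainder 0

[6; 1, 2, 3, 2, 3]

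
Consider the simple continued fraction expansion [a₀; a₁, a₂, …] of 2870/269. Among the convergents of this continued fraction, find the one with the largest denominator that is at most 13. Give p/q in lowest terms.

32/3

List convergents until the denominator exceeds the bound:
a_0 = 10: 10/1  (≤ bound)
a_1 = 1: 11/1  (≤ bound)
a_2 = 2: 32/3  (≤ bound)
a_3 = 44: 1419/133  (> 13, stop)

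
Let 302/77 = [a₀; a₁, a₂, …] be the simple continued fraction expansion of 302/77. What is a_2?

302 = 3·77 + 71, so a_0 = 3
77 = 1·71 + 6, so a_1 = 1
71 = 11·6 + 5, so a_2 = 11

11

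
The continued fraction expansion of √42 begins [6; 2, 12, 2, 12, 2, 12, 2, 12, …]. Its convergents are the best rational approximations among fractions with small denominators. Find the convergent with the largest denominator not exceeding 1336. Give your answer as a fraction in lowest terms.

a_0 = 6: 6/1  (≤ bound)
a_1 = 2: 13/2  (≤ bound)
a_2 = 12: 162/25  (≤ bound)
a_3 = 2: 337/52  (≤ bound)
a_4 = 12: 4206/649  (≤ bound)
a_5 = 2: 8749/1350  (> 1336, stop)

4206/649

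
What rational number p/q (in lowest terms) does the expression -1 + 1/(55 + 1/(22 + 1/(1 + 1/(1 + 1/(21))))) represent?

-52315/53283

Build up convergents one term at a time:
a_0 = -1: -1/1
a_1 = 55: -54/55
a_2 = 22: -1189/1211
a_3 = 1: -1243/1266
a_4 = 1: -2432/2477
a_5 = 21: -52315/53283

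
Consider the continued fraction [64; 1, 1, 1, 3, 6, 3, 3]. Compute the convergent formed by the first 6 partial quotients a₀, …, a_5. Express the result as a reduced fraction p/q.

Start with 6.
3 + 1/(6/1) = 3 + 1/6 = 19/6
1 + 1/(19/6) = 1 + 6/19 = 25/19
1 + 1/(25/19) = 1 + 19/25 = 44/25
1 + 1/(44/25) = 1 + 25/44 = 69/44
64 + 1/(69/44) = 64 + 44/69 = 4460/69

4460/69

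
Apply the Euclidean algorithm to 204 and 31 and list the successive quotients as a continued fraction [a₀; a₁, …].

[6; 1, 1, 2, 1, 1, 2]

204 ÷ 31 → quotient 6, remainder 18
31 ÷ 18 → quotient 1, remainder 13
18 ÷ 13 → quotient 1, remainder 5
13 ÷ 5 → quotient 2, remainder 3
5 ÷ 3 → quotient 1, remainder 2
3 ÷ 2 → quotient 1, remainder 1
2 ÷ 1 → quotient 2, remainder 0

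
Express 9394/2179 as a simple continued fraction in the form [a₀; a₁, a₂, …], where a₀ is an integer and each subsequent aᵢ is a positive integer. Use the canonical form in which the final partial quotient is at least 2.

Run the Euclidean algorithm, recording each quotient:
9394 ÷ 2179 → quotient 4, remainder 678
2179 ÷ 678 → quotient 3, remainder 145
678 ÷ 145 → quotient 4, remainder 98
145 ÷ 98 → quotient 1, remainder 47
98 ÷ 47 → quotient 2, remainder 4
47 ÷ 4 → quotient 11, remainder 3
4 ÷ 3 → quotient 1, remainder 1
3 ÷ 1 → quotient 3, remainder 0

[4; 3, 4, 1, 2, 11, 1, 3]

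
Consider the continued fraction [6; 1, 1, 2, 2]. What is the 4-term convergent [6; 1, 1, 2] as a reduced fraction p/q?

Build up convergents one term at a time:
a_0 = 6: 6/1
a_1 = 1: 7/1
a_2 = 1: 13/2
a_3 = 2: 33/5

33/5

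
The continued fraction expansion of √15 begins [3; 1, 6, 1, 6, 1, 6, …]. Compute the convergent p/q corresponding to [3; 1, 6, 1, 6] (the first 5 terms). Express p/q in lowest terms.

Starting at the tail and folding back:
Start with 6.
1 + 1/(6/1) = 1 + 1/6 = 7/6
6 + 1/(7/6) = 6 + 6/7 = 48/7
1 + 1/(48/7) = 1 + 7/48 = 55/48
3 + 1/(55/48) = 3 + 48/55 = 213/55

213/55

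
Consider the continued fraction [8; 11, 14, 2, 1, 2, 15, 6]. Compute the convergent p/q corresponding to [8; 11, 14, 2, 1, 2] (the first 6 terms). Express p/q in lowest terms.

Build up convergents one term at a time:
a_0 = 8: 8/1
a_1 = 11: 89/11
a_2 = 14: 1254/155
a_3 = 2: 2597/321
a_4 = 1: 3851/476
a_5 = 2: 10299/1273

10299/1273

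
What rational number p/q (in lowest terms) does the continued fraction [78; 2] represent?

a_0 = 78: 78/1
a_1 = 2: 157/2

157/2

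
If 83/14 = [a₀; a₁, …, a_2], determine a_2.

83 = 5·14 + 13, so a_0 = 5
14 = 1·13 + 1, so a_1 = 1
13 = 13·1 + 0, so a_2 = 13

13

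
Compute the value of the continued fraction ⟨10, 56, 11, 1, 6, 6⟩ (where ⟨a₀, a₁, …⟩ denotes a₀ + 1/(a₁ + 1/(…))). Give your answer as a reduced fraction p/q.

a_0 = 10: 10/1
a_1 = 56: 561/56
a_2 = 11: 6181/617
a_3 = 1: 6742/673
a_4 = 6: 46633/4655
a_5 = 6: 286540/28603

286540/28603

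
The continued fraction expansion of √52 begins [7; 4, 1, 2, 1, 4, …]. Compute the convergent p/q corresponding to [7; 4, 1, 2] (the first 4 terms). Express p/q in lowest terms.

101/14

Start with 2.
1 + 1/(2/1) = 1 + 1/2 = 3/2
4 + 1/(3/2) = 4 + 2/3 = 14/3
7 + 1/(14/3) = 7 + 3/14 = 101/14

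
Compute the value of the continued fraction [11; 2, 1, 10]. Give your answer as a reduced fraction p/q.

Use the convergent recurrence hₖ = aₖ·hₖ₋₁ + hₖ₋₂ (and likewise for the denominators kₖ):
a_0 = 11: 11/1
a_1 = 2: 23/2
a_2 = 1: 34/3
a_3 = 10: 363/32

363/32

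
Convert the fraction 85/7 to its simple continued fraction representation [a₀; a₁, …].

⌊85/7⌋ = 12, remainder 1
⌊7/1⌋ = 7, remainder 0

[12; 7]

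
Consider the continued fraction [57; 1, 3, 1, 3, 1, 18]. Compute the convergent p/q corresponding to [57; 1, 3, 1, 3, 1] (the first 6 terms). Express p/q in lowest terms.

1387/24

Work from the innermost term outward:
Start with 1.
3 + 1/(1/1) = 3 + 1/1 = 4/1
1 + 1/(4/1) = 1 + 1/4 = 5/4
3 + 1/(5/4) = 3 + 4/5 = 19/5
1 + 1/(19/5) = 1 + 5/19 = 24/19
57 + 1/(24/19) = 57 + 19/24 = 1387/24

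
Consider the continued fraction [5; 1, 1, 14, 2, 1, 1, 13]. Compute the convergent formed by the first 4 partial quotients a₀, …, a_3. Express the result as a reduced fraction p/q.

Compute successive convergents:
a_0 = 5: 5/1
a_1 = 1: 6/1
a_2 = 1: 11/2
a_3 = 14: 160/29

160/29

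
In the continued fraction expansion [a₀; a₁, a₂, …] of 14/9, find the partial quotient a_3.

14 = 1·9 + 5, so a_0 = 1
9 = 1·5 + 4, so a_1 = 1
5 = 1·4 + 1, so a_2 = 1
4 = 4·1 + 0, so a_3 = 4

4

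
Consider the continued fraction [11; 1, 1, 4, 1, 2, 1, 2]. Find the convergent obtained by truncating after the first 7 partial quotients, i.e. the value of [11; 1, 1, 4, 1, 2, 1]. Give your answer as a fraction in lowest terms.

a_0 = 11: 11/1
a_1 = 1: 12/1
a_2 = 1: 23/2
a_3 = 4: 104/9
a_4 = 1: 127/11
a_5 = 2: 358/31
a_6 = 1: 485/42

485/42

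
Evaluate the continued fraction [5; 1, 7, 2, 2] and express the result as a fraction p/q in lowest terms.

247/42

Collapse the nested fraction from the inside out:
Start with 2.
2 + 1/(2/1) = 2 + 1/2 = 5/2
7 + 1/(5/2) = 7 + 2/5 = 37/5
1 + 1/(37/5) = 1 + 5/37 = 42/37
5 + 1/(42/37) = 5 + 37/42 = 247/42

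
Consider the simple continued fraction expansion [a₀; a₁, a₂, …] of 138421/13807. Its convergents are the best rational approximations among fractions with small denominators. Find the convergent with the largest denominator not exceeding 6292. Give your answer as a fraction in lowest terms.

45746/4563

a_0 = 10: 10/1  (≤ bound)
a_1 = 39: 391/39  (≤ bound)
a_2 = 2: 792/79  (≤ bound)
a_3 = 1: 1183/118  (≤ bound)
a_4 = 38: 45746/4563  (≤ bound)
a_5 = 3: 138421/13807  (> 6292, stop)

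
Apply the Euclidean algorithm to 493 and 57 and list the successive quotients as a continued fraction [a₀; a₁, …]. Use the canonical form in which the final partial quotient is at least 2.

Run the Euclidean algorithm, recording each quotient:
⌊493/57⌋ = 8, remainder 37
⌊57/37⌋ = 1, remainder 20
⌊37/20⌋ = 1, remainder 17
⌊20/17⌋ = 1, remainder 3
⌊17/3⌋ = 5, remainder 2
⌊3/2⌋ = 1, remainder 1
⌊2/1⌋ = 2, remainder 0

[8; 1, 1, 1, 5, 1, 2]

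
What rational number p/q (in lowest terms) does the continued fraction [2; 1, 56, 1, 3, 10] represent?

7063/2368

a_0 = 2: 2/1
a_1 = 1: 3/1
a_2 = 56: 170/57
a_3 = 1: 173/58
a_4 = 3: 689/231
a_5 = 10: 7063/2368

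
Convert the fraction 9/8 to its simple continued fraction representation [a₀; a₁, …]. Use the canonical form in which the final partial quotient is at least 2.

[1; 8]

Run the Euclidean algorithm, recording each quotient:
⌊9/8⌋ = 1, remainder 1
⌊8/1⌋ = 8, remainder 0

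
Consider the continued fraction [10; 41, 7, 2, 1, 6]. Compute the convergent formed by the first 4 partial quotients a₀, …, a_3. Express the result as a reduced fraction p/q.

6185/617

Work from the innermost term outward:
Start with 2.
7 + 1/(2/1) = 7 + 1/2 = 15/2
41 + 1/(15/2) = 41 + 2/15 = 617/15
10 + 1/(617/15) = 10 + 15/617 = 6185/617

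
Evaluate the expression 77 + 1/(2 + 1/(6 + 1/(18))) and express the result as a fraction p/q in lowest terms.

a_0 = 77: 77/1
a_1 = 2: 155/2
a_2 = 6: 1007/13
a_3 = 18: 18281/236

18281/236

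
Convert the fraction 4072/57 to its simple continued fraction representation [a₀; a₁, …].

[71; 2, 3, 1, 1, 3]

4072 = 71·57 + 25, so a_0 = 71
57 = 2·25 + 7, so a_1 = 2
25 = 3·7 + 4, so a_2 = 3
7 = 1·4 + 3, so a_3 = 1
4 = 1·3 + 1, so a_4 = 1
3 = 3·1 + 0, so a_5 = 3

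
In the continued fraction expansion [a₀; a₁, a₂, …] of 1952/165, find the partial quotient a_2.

Apply division with remainder until the remainder is 0:
1952 ÷ 165 → quotient 11, remainder 137
165 ÷ 137 → quotient 1, remainder 28
137 ÷ 28 → quotient 4, remainder 25

4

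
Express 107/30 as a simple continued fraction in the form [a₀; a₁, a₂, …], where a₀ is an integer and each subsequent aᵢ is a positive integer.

107 = 3·30 + 17, so a_0 = 3
30 = 1·17 + 13, so a_1 = 1
17 = 1·13 + 4, so a_2 = 1
13 = 3·4 + 1, so a_3 = 3
4 = 4·1 + 0, so a_4 = 4

[3; 1, 1, 3, 4]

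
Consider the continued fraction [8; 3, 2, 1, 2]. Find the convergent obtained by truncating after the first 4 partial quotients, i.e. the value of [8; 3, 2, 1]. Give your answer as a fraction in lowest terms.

a_0 = 8: 8/1
a_1 = 3: 25/3
a_2 = 2: 58/7
a_3 = 1: 83/10

83/10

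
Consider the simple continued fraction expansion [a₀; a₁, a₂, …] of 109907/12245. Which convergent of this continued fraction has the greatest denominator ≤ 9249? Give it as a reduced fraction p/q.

4057/452

List convergents until the denominator exceeds the bound:
a_0 = 8: 8/1  (≤ bound)
a_1 = 1: 9/1  (≤ bound)
a_2 = 40: 368/41  (≤ bound)
a_3 = 11: 4057/452  (≤ bound)
a_4 = 27: 109907/12245  (> 9249, stop)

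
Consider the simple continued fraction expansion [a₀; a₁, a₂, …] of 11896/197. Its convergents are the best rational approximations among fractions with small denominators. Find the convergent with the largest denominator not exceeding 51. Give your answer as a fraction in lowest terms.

a_0 = 60: 60/1  (≤ bound)
a_1 = 2: 121/2  (≤ bound)
a_2 = 1: 181/3  (≤ bound)
a_3 = 1: 302/5  (≤ bound)
a_4 = 2: 785/13  (≤ bound)
a_5 = 4: 3442/57  (> 51, stop)

785/13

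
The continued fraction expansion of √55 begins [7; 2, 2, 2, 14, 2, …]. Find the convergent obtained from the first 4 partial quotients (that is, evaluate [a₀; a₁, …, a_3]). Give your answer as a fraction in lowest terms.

89/12

Collapse the nested fraction from the inside out:
Start with 2.
2 + 1/(2/1) = 2 + 1/2 = 5/2
2 + 1/(5/2) = 2 + 2/5 = 12/5
7 + 1/(12/5) = 7 + 5/12 = 89/12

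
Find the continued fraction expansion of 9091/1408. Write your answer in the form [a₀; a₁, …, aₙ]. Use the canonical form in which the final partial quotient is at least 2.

[6; 2, 5, 3, 1, 2, 3, 3]

9091 ÷ 1408 → quotient 6, remainder 643
1408 ÷ 643 → quotient 2, remainder 122
643 ÷ 122 → quotient 5, remainder 33
122 ÷ 33 → quotient 3, remainder 23
33 ÷ 23 → quotient 1, remainder 10
23 ÷ 10 → quotient 2, remainder 3
10 ÷ 3 → quotient 3, remainder 1
3 ÷ 1 → quotient 3, remainder 0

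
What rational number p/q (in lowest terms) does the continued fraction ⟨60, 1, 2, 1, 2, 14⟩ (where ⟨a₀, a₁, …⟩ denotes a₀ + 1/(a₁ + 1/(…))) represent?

9595/158

Start with 14.
2 + 1/(14/1) = 2 + 1/14 = 29/14
1 + 1/(29/14) = 1 + 14/29 = 43/29
2 + 1/(43/29) = 2 + 29/43 = 115/43
1 + 1/(115/43) = 1 + 43/115 = 158/115
60 + 1/(158/115) = 60 + 115/158 = 9595/158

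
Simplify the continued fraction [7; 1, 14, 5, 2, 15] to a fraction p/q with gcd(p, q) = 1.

Start with 15.
2 + 1/(15/1) = 2 + 1/15 = 31/15
5 + 1/(31/15) = 5 + 15/31 = 170/31
14 + 1/(170/31) = 14 + 31/170 = 2411/170
1 + 1/(2411/170) = 1 + 170/2411 = 2581/2411
7 + 1/(2581/2411) = 7 + 2411/2581 = 20478/2581

20478/2581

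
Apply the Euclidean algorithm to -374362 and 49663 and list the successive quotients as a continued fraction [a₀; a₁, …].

[-8; 2, 6, 14, 9, 1, 12, 2]

Run the Euclidean algorithm, recording each quotient:
-374362 = -8·49663 + 22942, so a_0 = -8
49663 = 2·22942 + 3779, so a_1 = 2
22942 = 6·3779 + 268, so a_2 = 6
3779 = 14·268 + 27, so a_3 = 14
268 = 9·27 + 25, so a_4 = 9
27 = 1·25 + 2, so a_5 = 1
25 = 12·2 + 1, so a_6 = 12
2 = 2·1 + 0, so a_7 = 2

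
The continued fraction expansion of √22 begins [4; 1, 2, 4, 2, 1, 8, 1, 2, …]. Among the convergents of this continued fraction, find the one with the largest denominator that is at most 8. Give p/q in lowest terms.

List convergents until the denominator exceeds the bound:
a_0 = 4: 4/1  (≤ bound)
a_1 = 1: 5/1  (≤ bound)
a_2 = 2: 14/3  (≤ bound)
a_3 = 4: 61/13  (> 8, stop)

14/3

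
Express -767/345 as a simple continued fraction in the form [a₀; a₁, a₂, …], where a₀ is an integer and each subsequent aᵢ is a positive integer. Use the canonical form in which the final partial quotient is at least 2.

[-3; 1, 3, 2, 12, 3]

-767 = -3·345 + 268, so a_0 = -3
345 = 1·268 + 77, so a_1 = 1
268 = 3·77 + 37, so a_2 = 3
77 = 2·37 + 3, so a_3 = 2
37 = 12·3 + 1, so a_4 = 12
3 = 3·1 + 0, so a_5 = 3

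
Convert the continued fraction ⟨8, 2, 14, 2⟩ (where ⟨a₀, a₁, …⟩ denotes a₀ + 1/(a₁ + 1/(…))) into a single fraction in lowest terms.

509/60

a_0 = 8: 8/1
a_1 = 2: 17/2
a_2 = 14: 246/29
a_3 = 2: 509/60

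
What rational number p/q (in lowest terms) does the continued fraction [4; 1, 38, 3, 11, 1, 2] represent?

a_0 = 4: 4/1
a_1 = 1: 5/1
a_2 = 38: 194/39
a_3 = 3: 587/118
a_4 = 11: 6651/1337
a_5 = 1: 7238/1455
a_6 = 2: 21127/4247

21127/4247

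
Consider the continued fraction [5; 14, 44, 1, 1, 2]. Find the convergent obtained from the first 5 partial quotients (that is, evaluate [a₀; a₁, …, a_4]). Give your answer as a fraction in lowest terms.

a_0 = 5: 5/1
a_1 = 14: 71/14
a_2 = 44: 3129/617
a_3 = 1: 3200/631
a_4 = 1: 6329/1248

6329/1248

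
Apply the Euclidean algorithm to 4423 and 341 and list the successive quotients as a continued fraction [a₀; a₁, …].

[12; 1, 33, 10]

⌊4423/341⌋ = 12, remainder 331
⌊341/331⌋ = 1, remainder 10
⌊331/10⌋ = 33, remainder 1
⌊10/1⌋ = 10, remainder 0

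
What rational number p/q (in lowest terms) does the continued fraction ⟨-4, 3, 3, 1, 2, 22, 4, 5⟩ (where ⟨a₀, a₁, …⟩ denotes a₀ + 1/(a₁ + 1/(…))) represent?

-63119/17085

Work from the innermost term outward:
Start with 5.
4 + 1/(5/1) = 4 + 1/5 = 21/5
22 + 1/(21/5) = 22 + 5/21 = 467/21
2 + 1/(467/21) = 2 + 21/467 = 955/467
1 + 1/(955/467) = 1 + 467/955 = 1422/955
3 + 1/(1422/955) = 3 + 955/1422 = 5221/1422
3 + 1/(5221/1422) = 3 + 1422/5221 = 17085/5221
-4 + 1/(17085/5221) = -4 + 5221/17085 = -63119/17085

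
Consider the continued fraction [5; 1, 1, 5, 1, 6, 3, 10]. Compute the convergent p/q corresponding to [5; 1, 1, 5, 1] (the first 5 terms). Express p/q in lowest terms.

Use the convergent recurrence hₖ = aₖ·hₖ₋₁ + hₖ₋₂ (and likewise for the denominators kₖ):
a_0 = 5: 5/1
a_1 = 1: 6/1
a_2 = 1: 11/2
a_3 = 5: 61/11
a_4 = 1: 72/13

72/13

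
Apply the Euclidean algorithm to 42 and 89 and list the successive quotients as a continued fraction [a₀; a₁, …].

[0; 2, 8, 2, 2]

42 ÷ 89 → quotient 0, remainder 42
89 ÷ 42 → quotient 2, remainder 5
42 ÷ 5 → quotient 8, remainder 2
5 ÷ 2 → quotient 2, remainder 1
2 ÷ 1 → quotient 2, remainder 0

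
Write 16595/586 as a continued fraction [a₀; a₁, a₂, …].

[28; 3, 7, 2, 12]

⌊16595/586⌋ = 28, remainder 187
⌊586/187⌋ = 3, remainder 25
⌊187/25⌋ = 7, remainder 12
⌊25/12⌋ = 2, remainder 1
⌊12/1⌋ = 12, remainder 0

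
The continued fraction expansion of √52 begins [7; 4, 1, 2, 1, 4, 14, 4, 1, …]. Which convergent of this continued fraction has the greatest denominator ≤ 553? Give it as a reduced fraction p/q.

a_0 = 7: 7/1  (≤ bound)
a_1 = 4: 29/4  (≤ bound)
a_2 = 1: 36/5  (≤ bound)
a_3 = 2: 101/14  (≤ bound)
a_4 = 1: 137/19  (≤ bound)
a_5 = 4: 649/90  (≤ bound)
a_6 = 14: 9223/1279  (> 553, stop)

649/90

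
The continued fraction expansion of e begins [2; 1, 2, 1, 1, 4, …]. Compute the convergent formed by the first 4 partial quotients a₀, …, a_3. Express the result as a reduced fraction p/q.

11/4

a_0 = 2: 2/1
a_1 = 1: 3/1
a_2 = 2: 8/3
a_3 = 1: 11/4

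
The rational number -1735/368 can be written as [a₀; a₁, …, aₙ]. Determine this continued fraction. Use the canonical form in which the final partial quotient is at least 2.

-1735 ÷ 368 → quotient -5, remainder 105
368 ÷ 105 → quotient 3, remainder 53
105 ÷ 53 → quotient 1, remainder 52
53 ÷ 52 → quotient 1, remainder 1
52 ÷ 1 → quotient 52, remainder 0

[-5; 3, 1, 1, 52]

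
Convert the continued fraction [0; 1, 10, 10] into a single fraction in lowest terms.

101/111

a_0 = 0: 0/1
a_1 = 1: 1/1
a_2 = 10: 10/11
a_3 = 10: 101/111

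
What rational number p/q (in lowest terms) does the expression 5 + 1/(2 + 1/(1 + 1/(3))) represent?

Compute successive convergents:
a_0 = 5: 5/1
a_1 = 2: 11/2
a_2 = 1: 16/3
a_3 = 3: 59/11

59/11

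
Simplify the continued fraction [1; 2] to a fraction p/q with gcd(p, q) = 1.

Start with 2.
1 + 1/(2/1) = 1 + 1/2 = 3/2

3/2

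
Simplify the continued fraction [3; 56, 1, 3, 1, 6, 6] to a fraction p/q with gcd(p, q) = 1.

35819/11870

Starting at the tail and folding back:
Start with 6.
6 + 1/(6/1) = 6 + 1/6 = 37/6
1 + 1/(37/6) = 1 + 6/37 = 43/37
3 + 1/(43/37) = 3 + 37/43 = 166/43
1 + 1/(166/43) = 1 + 43/166 = 209/166
56 + 1/(209/166) = 56 + 166/209 = 11870/209
3 + 1/(11870/209) = 3 + 209/11870 = 35819/11870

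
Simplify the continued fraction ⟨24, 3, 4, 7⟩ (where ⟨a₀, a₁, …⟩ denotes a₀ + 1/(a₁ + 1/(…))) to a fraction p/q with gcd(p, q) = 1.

Compute successive convergents:
a_0 = 24: 24/1
a_1 = 3: 73/3
a_2 = 4: 316/13
a_3 = 7: 2285/94

2285/94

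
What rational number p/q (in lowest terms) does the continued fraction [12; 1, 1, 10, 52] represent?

Starting at the tail and folding back:
Start with 52.
10 + 1/(52/1) = 10 + 1/52 = 521/52
1 + 1/(521/52) = 1 + 52/521 = 573/521
1 + 1/(573/521) = 1 + 521/573 = 1094/573
12 + 1/(1094/573) = 12 + 573/1094 = 13701/1094

13701/1094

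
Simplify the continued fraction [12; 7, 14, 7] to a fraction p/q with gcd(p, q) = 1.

a_0 = 12: 12/1
a_1 = 7: 85/7
a_2 = 14: 1202/99
a_3 = 7: 8499/700

8499/700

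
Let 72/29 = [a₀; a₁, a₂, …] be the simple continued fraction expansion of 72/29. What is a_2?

14

72 ÷ 29 → quotient 2, remainder 14
29 ÷ 14 → quotient 2, remainder 1
14 ÷ 1 → quotient 14, remainder 0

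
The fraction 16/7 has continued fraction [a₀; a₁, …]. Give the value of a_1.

Run the Euclidean algorithm, recording each quotient:
⌊16/7⌋ = 2, remainder 2
⌊7/2⌋ = 3, remainder 1

3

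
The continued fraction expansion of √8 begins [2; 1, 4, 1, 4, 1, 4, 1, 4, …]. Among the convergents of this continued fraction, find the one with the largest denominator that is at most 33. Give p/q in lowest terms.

List convergents until the denominator exceeds the bound:
a_0 = 2: 2/1  (≤ bound)
a_1 = 1: 3/1  (≤ bound)
a_2 = 4: 14/5  (≤ bound)
a_3 = 1: 17/6  (≤ bound)
a_4 = 4: 82/29  (≤ bound)
a_5 = 1: 99/35  (> 33, stop)

82/29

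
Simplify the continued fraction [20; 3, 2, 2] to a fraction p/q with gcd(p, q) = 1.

a_0 = 20: 20/1
a_1 = 3: 61/3
a_2 = 2: 142/7
a_3 = 2: 345/17

345/17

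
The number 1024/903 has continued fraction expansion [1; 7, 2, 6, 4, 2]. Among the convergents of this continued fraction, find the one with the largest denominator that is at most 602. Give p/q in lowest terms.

457/403

a_0 = 1: 1/1  (≤ bound)
a_1 = 7: 8/7  (≤ bound)
a_2 = 2: 17/15  (≤ bound)
a_3 = 6: 110/97  (≤ bound)
a_4 = 4: 457/403  (≤ bound)
a_5 = 2: 1024/903  (> 602, stop)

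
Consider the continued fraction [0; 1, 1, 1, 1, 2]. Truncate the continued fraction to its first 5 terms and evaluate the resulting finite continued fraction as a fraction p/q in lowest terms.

3/5

Start with 1.
1 + 1/(1/1) = 1 + 1/1 = 2/1
1 + 1/(2/1) = 1 + 1/2 = 3/2
1 + 1/(3/2) = 1 + 2/3 = 5/3
0 + 1/(5/3) = 0 + 3/5 = 3/5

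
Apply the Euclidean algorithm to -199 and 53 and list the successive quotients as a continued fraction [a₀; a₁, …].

-199 = -4·53 + 13, so a_0 = -4
53 = 4·13 + 1, so a_1 = 4
13 = 13·1 + 0, so a_2 = 13

[-4; 4, 13]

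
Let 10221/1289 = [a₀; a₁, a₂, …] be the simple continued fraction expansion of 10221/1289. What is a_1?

Run the Euclidean algorithm, recording each quotient:
10221 = 7·1289 + 1198, so a_0 = 7
1289 = 1·1198 + 91, so a_1 = 1

1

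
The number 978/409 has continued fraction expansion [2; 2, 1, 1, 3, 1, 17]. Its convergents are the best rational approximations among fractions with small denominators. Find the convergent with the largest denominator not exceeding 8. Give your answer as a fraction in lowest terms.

12/5

a_0 = 2: 2/1  (≤ bound)
a_1 = 2: 5/2  (≤ bound)
a_2 = 1: 7/3  (≤ bound)
a_3 = 1: 12/5  (≤ bound)
a_4 = 3: 43/18  (> 8, stop)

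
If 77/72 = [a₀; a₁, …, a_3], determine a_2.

2

77 = 1·72 + 5, so a_0 = 1
72 = 14·5 + 2, so a_1 = 14
5 = 2·2 + 1, so a_2 = 2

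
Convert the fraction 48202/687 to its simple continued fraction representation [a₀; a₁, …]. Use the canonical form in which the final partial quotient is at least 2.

48202 = 70·687 + 112, so a_0 = 70
687 = 6·112 + 15, so a_1 = 6
112 = 7·15 + 7, so a_2 = 7
15 = 2·7 + 1, so a_3 = 2
7 = 7·1 + 0, so a_4 = 7

[70; 6, 7, 2, 7]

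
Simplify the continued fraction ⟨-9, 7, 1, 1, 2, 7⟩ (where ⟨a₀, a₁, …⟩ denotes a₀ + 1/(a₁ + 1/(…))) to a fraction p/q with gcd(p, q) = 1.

-2492/281

Starting at the tail and folding back:
Start with 7.
2 + 1/(7/1) = 2 + 1/7 = 15/7
1 + 1/(15/7) = 1 + 7/15 = 22/15
1 + 1/(22/15) = 1 + 15/22 = 37/22
7 + 1/(37/22) = 7 + 22/37 = 281/37
-9 + 1/(281/37) = -9 + 37/281 = -2492/281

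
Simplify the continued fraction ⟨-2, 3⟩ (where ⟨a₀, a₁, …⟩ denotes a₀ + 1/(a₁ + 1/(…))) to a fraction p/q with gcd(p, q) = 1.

-5/3

Collapse the nested fraction from the inside out:
Start with 3.
-2 + 1/(3/1) = -2 + 1/3 = -5/3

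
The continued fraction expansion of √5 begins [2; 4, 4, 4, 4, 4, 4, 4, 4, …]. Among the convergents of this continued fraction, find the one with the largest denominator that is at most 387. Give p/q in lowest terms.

List convergents until the denominator exceeds the bound:
a_0 = 2: 2/1  (≤ bound)
a_1 = 4: 9/4  (≤ bound)
a_2 = 4: 38/17  (≤ bound)
a_3 = 4: 161/72  (≤ bound)
a_4 = 4: 682/305  (≤ bound)
a_5 = 4: 2889/1292  (> 387, stop)

682/305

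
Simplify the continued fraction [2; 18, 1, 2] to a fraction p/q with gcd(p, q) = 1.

Start with 2.
1 + 1/(2/1) = 1 + 1/2 = 3/2
18 + 1/(3/2) = 18 + 2/3 = 56/3
2 + 1/(56/3) = 2 + 3/56 = 115/56

115/56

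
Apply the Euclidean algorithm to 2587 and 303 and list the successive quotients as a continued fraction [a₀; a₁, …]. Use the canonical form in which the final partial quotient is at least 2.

2587 ÷ 303 → quotient 8, remainder 163
303 ÷ 163 → quotient 1, remainder 140
163 ÷ 140 → quotient 1, remainder 23
140 ÷ 23 → quotient 6, remainder 2
23 ÷ 2 → quotient 11, remainder 1
2 ÷ 1 → quotient 2, remainder 0

[8; 1, 1, 6, 11, 2]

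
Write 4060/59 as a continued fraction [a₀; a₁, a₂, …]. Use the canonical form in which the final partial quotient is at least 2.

[68; 1, 4, 2, 1, 3]

Repeatedly divide and take the remainder:
4060 ÷ 59 → quotient 68, remainder 48
59 ÷ 48 → quotient 1, remainder 11
48 ÷ 11 → quotient 4, remainder 4
11 ÷ 4 → quotient 2, remainder 3
4 ÷ 3 → quotient 1, remainder 1
3 ÷ 1 → quotient 3, remainder 0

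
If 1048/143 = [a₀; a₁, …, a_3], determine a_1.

3

1048 = 7·143 + 47, so a_0 = 7
143 = 3·47 + 2, so a_1 = 3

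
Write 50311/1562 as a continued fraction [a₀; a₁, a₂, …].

[32; 4, 1, 3, 2, 11, 1, 2]

⌊50311/1562⌋ = 32, remainder 327
⌊1562/327⌋ = 4, remainder 254
⌊327/254⌋ = 1, remainder 73
⌊254/73⌋ = 3, remainder 35
⌊73/35⌋ = 2, remainder 3
⌊35/3⌋ = 11, remainder 2
⌊3/2⌋ = 1, remainder 1
⌊2/1⌋ = 2, remainder 0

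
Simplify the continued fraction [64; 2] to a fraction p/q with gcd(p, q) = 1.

129/2

Start with 2.
64 + 1/(2/1) = 64 + 1/2 = 129/2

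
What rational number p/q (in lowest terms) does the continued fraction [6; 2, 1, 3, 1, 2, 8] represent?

Start with 8.
2 + 1/(8/1) = 2 + 1/8 = 17/8
1 + 1/(17/8) = 1 + 8/17 = 25/17
3 + 1/(25/17) = 3 + 17/25 = 92/25
1 + 1/(92/25) = 1 + 25/92 = 117/92
2 + 1/(117/92) = 2 + 92/117 = 326/117
6 + 1/(326/117) = 6 + 117/326 = 2073/326

2073/326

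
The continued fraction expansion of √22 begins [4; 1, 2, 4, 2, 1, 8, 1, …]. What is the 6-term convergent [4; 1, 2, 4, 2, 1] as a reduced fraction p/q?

Start with 1.
2 + 1/(1/1) = 2 + 1/1 = 3/1
4 + 1/(3/1) = 4 + 1/3 = 13/3
2 + 1/(13/3) = 2 + 3/13 = 29/13
1 + 1/(29/13) = 1 + 13/29 = 42/29
4 + 1/(42/29) = 4 + 29/42 = 197/42

197/42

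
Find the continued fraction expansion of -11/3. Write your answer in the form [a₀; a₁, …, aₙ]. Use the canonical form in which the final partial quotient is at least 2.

[-4; 3]

-11 = -4·3 + 1, so a_0 = -4
3 = 3·1 + 0, so a_1 = 3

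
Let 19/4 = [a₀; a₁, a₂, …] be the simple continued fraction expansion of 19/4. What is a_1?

1

Repeatedly divide and take the remainder:
19 ÷ 4 → quotient 4, remainder 3
4 ÷ 3 → quotient 1, remainder 1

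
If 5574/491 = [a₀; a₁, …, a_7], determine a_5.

1

5574 = 11·491 + 173, so a_0 = 11
491 = 2·173 + 145, so a_1 = 2
173 = 1·145 + 28, so a_2 = 1
145 = 5·28 + 5, so a_3 = 5
28 = 5·5 + 3, so a_4 = 5
5 = 1·3 + 2, so a_5 = 1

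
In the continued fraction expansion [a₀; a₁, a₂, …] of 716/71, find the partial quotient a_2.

1

716 ÷ 71 → quotient 10, remainder 6
71 ÷ 6 → quotient 11, remainder 5
6 ÷ 5 → quotient 1, remainder 1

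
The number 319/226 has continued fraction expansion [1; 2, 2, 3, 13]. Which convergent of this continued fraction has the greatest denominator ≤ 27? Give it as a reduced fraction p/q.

a_0 = 1: 1/1  (≤ bound)
a_1 = 2: 3/2  (≤ bound)
a_2 = 2: 7/5  (≤ bound)
a_3 = 3: 24/17  (≤ bound)
a_4 = 13: 319/226  (> 27, stop)

24/17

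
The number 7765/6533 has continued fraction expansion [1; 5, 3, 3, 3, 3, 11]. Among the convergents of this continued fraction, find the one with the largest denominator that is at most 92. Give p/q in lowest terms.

a_0 = 1: 1/1  (≤ bound)
a_1 = 5: 6/5  (≤ bound)
a_2 = 3: 19/16  (≤ bound)
a_3 = 3: 63/53  (≤ bound)
a_4 = 3: 208/175  (> 92, stop)

63/53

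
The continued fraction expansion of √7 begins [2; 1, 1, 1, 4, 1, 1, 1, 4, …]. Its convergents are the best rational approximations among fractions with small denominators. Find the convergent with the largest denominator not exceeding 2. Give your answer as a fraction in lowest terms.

List convergents until the denominator exceeds the bound:
a_0 = 2: 2/1  (≤ bound)
a_1 = 1: 3/1  (≤ bound)
a_2 = 1: 5/2  (≤ bound)
a_3 = 1: 8/3  (> 2, stop)

5/2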